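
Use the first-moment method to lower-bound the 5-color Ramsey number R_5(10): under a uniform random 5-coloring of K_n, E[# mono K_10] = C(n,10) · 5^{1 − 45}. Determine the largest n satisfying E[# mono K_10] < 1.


We need C(n, 10) · 5^{1 − 45} < 1, i.e. C(n, 10) < 5^{45 − 1} = 5684341886080801486968994140625.
Check values of n near the boundary:
  n = 5387: C(5387, 10) = 5624406917627224603154306376491; 5624406917627224603154306376491 < 5684341886080801486968994140625? YES
  n = 5388: C(5388, 10) = 5634865093375880654852250419586; 5634865093375880654852250419586 < 5684341886080801486968994140625? YES
  n = 5389: C(5389, 10) = 5645340767466558997768874792926; 5645340767466558997768874792926 < 5684341886080801486968994140625? YES
  n = 5390: C(5390, 10) = 5655833965919099070255434039753; 5655833965919099070255434039753 < 5684341886080801486968994140625? YES
  n = 5391: C(5391, 10) = 5666344714787188828795213697883; 5666344714787188828795213697883 < 5684341886080801486968994140625? YES
  n = 5392: C(5392, 10) = 5676873040158402483252283957448; 5676873040158402483252283957448 < 5684341886080801486968994140625? YES
  n = 5393: C(5393, 10) = 5687418968154238267170642278008; 5687418968154238267170642278008 < 5684341886080801486968994140625? NO
  n = 5394: C(5394, 10) = 5697982524930156243149785372878; 5697982524930156243149785372878 < 5684341886080801486968994140625? NO
  n = 5395: C(5395, 10) = 5708563736675616143322765475706; 5708563736675616143322765475706 < 5684341886080801486968994140625? NO
The largest n with C(n, 10) < 5684341886080801486968994140625 is n = 5392 (where E[X] = 5676873040158402483252283957448/5684341886080801486968994140625 ≈ 0.99869). Hence R_5(10) > 5392, i.e. R_5(10) ≥ 5393.

Largest n = 5392; hence R_5(10) > 5392.


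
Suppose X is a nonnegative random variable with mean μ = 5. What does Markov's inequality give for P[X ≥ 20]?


μ = E[X] = 5, a = 20.
Markov: P[X ≥ 20] ≤ μ/a = (5)/20 = 1/4.
Numerically: ≈ 0.250000.
(Since a = 20 > μ = 5.000000, the bound 1/4 is < 1 and informative.)

P[X ≥ 20] ≤ 1/4 ≈ 0.250000.


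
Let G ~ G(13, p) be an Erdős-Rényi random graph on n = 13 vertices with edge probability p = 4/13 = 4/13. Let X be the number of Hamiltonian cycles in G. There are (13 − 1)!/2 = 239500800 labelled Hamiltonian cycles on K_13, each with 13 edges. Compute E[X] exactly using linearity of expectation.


K_13 has (13 − 1)!/2 = 239500800 labelled Hamiltonian cycles.
For each such Hamiltonian cycle H, let X_H = 1 if all 13 edges of H are present in G. Then P[X_H = 1] = p^{13} = (4/13)^{13} = 67108864/302875106592253.
By linearity of expectation: E[X] = Σ_H E[X_H] = 239500800 · p^{13} = 239500800 · 67108864/302875106592253 = 16072626615091200/302875106592253.
Numerically: E[X] ≈ 53.0668.

E[X] = 239500800 · (4/13)^{13} = 16072626615091200/302875106592253 ≈ 53.0668.


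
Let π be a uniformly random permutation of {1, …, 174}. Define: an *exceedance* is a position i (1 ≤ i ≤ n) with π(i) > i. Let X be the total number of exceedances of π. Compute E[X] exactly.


Write X = Σ_{i=1}^{174} X_i, where X_i = 1_{π(i) > i}.
For each fixed i, π(i) is uniform over {1, …, 174} (marginal of a uniform permutation), so P[π(i) > i] = (n − i)/n. Summing: Σ_{i=1}^{174} (n − i)/n = (0 + 1 + … + 173)/174 = 174(174 − 1)/(2·174) = (174 − 1)/2.
Hence E[X] = Σ_{i=1}^{174} (174 − i)/174 = 173/2 ≈ 86.500.

E[X] = 173/2 = 86.500.


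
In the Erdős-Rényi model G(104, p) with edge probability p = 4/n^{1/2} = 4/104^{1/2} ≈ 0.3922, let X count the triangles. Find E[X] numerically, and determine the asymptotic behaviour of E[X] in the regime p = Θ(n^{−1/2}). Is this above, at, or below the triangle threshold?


Number of potential triangles: C(104, 3) = 182104.
Each occurs with probability p³ ≈ (0.3922)³ ≈ 6.034343e-02.
By linearity: E[X] = C(104, 3)·p³ ≈ 182104 · 6.034343e-02 ≈ 10988.7793.
Since α = 1/2 < 1, p = c/n^{1/2} ≫ 1/n is above the triangle threshold p ~ 1/n. Asymptotically E[X] ~ (c³/6)·n^{3(1−α)} = (4³/6)·n^{1.5} → ∞; triangles are abundant w.h.p.

E[X] ≈ 10988.7793; in regime p = Θ(1/n^{1/2}) E[X] diverges (above the triangle threshold p ~ 1/n).


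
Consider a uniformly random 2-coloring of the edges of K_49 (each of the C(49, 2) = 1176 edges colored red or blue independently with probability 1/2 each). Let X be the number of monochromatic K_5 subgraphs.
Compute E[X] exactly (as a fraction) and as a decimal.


Let X = Σ_S X_S over the C(49, 5) = 1906884 subsets S of size 5, where X_S = 1 if the K_5 on S is monochromatic.
For a fixed S, the K_5 on S has C(5, 2) = 10 edges. P[all 10 edges red] = (1/2)^10, and likewise for blue, so P[monochromatic] = 2·(1/2)^10 = 2^{1 − 10} = 1/512.
By linearity of expectation: E[X] = C(49, 5) · 2^{1 − 10} = 1906884 · 1/512 = 476721/128.
Numerically: E[X] ≈ 3724.383.

E[X] = C(49,5)·2^(1−C(5,2)) = 476721/128 ≈ 3724.383.


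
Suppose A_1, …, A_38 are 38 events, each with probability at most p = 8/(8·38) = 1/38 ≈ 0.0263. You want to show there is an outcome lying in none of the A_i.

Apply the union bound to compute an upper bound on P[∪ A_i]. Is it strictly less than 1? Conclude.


Union bound: P[∪_{i=1}^{38} A_i] ≤ Σ_i P[A_i] ≤ 38·p = 38·(1/38) = 1.
Numerically: 1 ≈ 1.0000.
Is 1 < 1? NO.
Since the bound 1 is ≥ 1, the union bound is uninformative here; it does NOT by itself certify existence.

38·p = 1 ≈ 1.0000; existence NOT certified by the union bound.


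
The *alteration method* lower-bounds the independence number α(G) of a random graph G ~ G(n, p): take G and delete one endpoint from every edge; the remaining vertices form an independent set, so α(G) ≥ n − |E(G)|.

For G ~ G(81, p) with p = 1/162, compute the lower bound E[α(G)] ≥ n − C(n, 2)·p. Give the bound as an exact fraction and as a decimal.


E[|E(G)|] = C(81, 2)·p = 3240 · (1/162) = 20.
E[α(G)] ≥ n − E[|E(G)|] = 81 − 20 = 61.
Numerically: ≈ 61.0000.
(This is only a lower bound; the true E[α(G)] may be larger.)

E[α(G)] ≥ 61 ≈ 61.0000.


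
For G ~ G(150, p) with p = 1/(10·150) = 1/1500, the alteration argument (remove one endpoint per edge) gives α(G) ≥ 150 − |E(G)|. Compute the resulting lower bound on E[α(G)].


E[|E(G)|] = C(150, 2)·p = 11175 · (1/1500) = 149/20.
E[α(G)] ≥ n − E[|E(G)|] = 150 − 149/20 = 2851/20.
Numerically: ≈ 142.55000.
(This is only a lower bound; the true E[α(G)] may be larger.)

E[α(G)] ≥ 2851/20 ≈ 142.55000.


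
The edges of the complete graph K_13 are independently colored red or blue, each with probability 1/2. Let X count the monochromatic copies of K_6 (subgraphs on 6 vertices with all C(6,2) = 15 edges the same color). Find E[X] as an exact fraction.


Let X = Σ_S X_S over the C(13, 6) = 1716 subsets S of size 6, where X_S = 1 if the K_6 on S is monochromatic.
For a fixed S, the K_6 on S has C(6, 2) = 15 edges. P[all 15 edges red] = (1/2)^15, and likewise for blue, so P[monochromatic] = 2·(1/2)^15 = 2^{1 − 15} = 1/16384.
By linearity: E[X] = C(13, 6) · 2^{1 − 15} = 1716 · 1/16384 = 429/4096.
Numerically: E[X] ≈ 0.1047.

E[X] = C(13,6)·2^(1−C(6,2)) = 429/4096 ≈ 0.1047.


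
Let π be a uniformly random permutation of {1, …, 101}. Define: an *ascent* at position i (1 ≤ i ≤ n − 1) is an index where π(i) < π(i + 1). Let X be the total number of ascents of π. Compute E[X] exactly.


Write X = Σ X_I over i = 1, …, 100, with X_I the indicator of one ascent.
There are 100 indicators.
For each fixed i, the pair (π(i), π(i+1)) is a uniformly random ordered pair of distinct values from {1, …, 101}; by symmetry P[π(i) < π(i+1)] = 1/2.
By linearity: E[X] = 100 · (1/2) = (101 − 1) · (1/2) = 50 ≈ 50.000000.

E[X] = 50 = 50.000000.


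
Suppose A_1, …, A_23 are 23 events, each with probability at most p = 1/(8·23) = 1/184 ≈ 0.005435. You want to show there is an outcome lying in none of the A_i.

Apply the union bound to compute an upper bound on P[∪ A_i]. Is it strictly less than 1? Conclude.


Union bound: P[∪_{i=1}^{23} A_i] ≤ Σ_i P[A_i] ≤ 23·p = 23·(1/184) = 1/8.
Numerically: 1/8 ≈ 0.125000.
Is 1/8 < 1? YES.
Since P[∪ A_i] ≤ 1/8 < 1, the complement has P[∩ A_i^c] ≥ 1 − 1/8 = 7/8 > 0, so some outcome avoids every A_i.

23·p = 1/8 ≈ 0.125000; existence CERTIFIED by the union bound.


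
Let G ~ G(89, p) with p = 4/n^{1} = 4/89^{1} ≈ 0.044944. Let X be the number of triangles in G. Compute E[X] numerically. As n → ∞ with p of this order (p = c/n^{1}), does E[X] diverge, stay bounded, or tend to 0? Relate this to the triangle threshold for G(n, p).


Number of potential triangles: C(89, 3) = 113564.
Each occurs with probability p³ ≈ (0.044944)³ ≈ 9.0784134e-05.
By linearity: E[X] = C(89, 3)·p³ ≈ 113564 · 9.0784134e-05 ≈ 10.30981.
Here α = 1, so p = 4/n is exactly at the triangle threshold p ~ 1/n. Asymptotically E[X] → c³/6 = 4³/6 = 32/3 ≈ 10.66667, a bounded constant. In this regime the triangle count is asymptotically Poisson(c³/6).

E[X] ≈ 10.30981; in regime p = Θ(1/n^{1}) E[X] stays bounded (at the triangle threshold p ~ 1/n).


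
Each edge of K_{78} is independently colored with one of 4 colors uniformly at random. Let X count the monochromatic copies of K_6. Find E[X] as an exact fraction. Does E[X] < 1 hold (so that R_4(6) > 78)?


E[X] = C(78, 6) · 4^{1 − 15} = 256851595 · 4^{−14} = 256851595/268435456.
As a reduced fraction: E[X] = 256851595/268435456 ≈ 0.957.
Is E[X] < 1? YES.
Since E[X] < 1, there exists a 4-coloring of K_{78} with no monochromatic K_6; hence R_4(6) > 78.

E[X] = 256851595/268435456 ≈ 0.957; E[X] < 1, so R_4(6) > 78.


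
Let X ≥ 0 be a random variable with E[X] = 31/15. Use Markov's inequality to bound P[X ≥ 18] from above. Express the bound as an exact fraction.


μ = E[X] = 31/15, a = 18.
Markov: P[X ≥ 18] ≤ μ/a = (31/15)/18 = 31/270.
Numerically: ≈ 0.114815.
(Since a = 18 > μ = 2.066667, the bound 31/270 is < 1 and informative.)

P[X ≥ 18] ≤ 31/270 ≈ 0.114815.


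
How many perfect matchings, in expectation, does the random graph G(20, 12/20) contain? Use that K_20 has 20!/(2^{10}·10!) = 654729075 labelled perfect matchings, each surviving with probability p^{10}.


K_20 has 20!/(2^{10}·10!) = 654729075 labelled perfect matchings.
For each such perfect matching H, let X_H = 1 if all 10 edges of H are present in G. Then P[X_H = 1] = p^{10} = (3/5)^{10} = 59049/9765625.
By linearity: E[X] = Σ_H E[X_H] = 654729075 · p^{10} = 654729075 · 59049/9765625 = 1546443885987/390625.
Numerically: E[X] ≈ 3.96e+06.

E[X] = 654729075 · (3/5)^{10} = 1546443885987/390625 ≈ 3.96e+06.


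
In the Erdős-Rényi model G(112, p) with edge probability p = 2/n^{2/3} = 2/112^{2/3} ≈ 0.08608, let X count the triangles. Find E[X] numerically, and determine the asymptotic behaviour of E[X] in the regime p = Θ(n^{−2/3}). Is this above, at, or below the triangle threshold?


Number of potential triangles: C(112, 3) = 227920.
Each occurs with probability p³ ≈ (0.08608)³ ≈ 6.377551e-04.
By linearity: E[X] = C(112, 3)·p³ ≈ 227920 · 6.377551e-04 ≈ 145.3571.
Since α = 2/3 < 1, p = c/n^{2/3} ≫ 1/n is above the triangle threshold p ~ 1/n. Asymptotically E[X] ~ (c³/6)·n^{3(1−α)} = (2³/6)·n^{1} → ∞; triangles are abundant w.h.p.

E[X] ≈ 145.3571; in regime p = Θ(1/n^{2/3}) E[X] diverges (above the triangle threshold p ~ 1/n).


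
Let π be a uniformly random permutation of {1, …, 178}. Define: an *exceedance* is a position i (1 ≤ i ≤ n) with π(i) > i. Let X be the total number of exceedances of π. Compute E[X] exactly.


Write X = Σ_{i=1}^{178} X_i, where X_i = 1_{π(i) > i}.
For each fixed i, π(i) is uniform over {1, …, 178} (marginal of a uniform permutation), so P[π(i) > i] = (n − i)/n. Summing: Σ_{i=1}^{178} (n − i)/n = (0 + 1 + … + 177)/178 = 178(178 − 1)/(2·178) = (178 − 1)/2.
Hence E[X] = Σ_{i=1}^{178} (178 − i)/178 = 177/2 ≈ 88.500000.

E[X] = 177/2 = 88.500000.


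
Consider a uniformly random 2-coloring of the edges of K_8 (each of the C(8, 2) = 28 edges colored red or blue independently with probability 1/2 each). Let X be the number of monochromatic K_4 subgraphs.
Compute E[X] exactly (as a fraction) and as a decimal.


Let X = Σ_S X_S over the C(8, 4) = 70 subsets S of size 4, where X_S = 1 if the K_4 on S is monochromatic.
For a fixed S, the K_4 on S has C(4, 2) = 6 edges. P[all 6 edges red] = (1/2)^6, and likewise for blue, so P[monochromatic] = 2·(1/2)^6 = 2^{1 − 6} = 1/32.
By linearity: E[X] = C(8, 4) · 2^{1 − 6} = 70 · 1/32 = 35/16.
Numerically: E[X] ≈ 2.187500.

E[X] = C(8,4)·2^(1−C(4,2)) = 35/16 ≈ 2.187500.


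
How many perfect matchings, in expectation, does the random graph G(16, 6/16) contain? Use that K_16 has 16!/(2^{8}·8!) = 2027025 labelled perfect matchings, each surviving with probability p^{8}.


K_16 has 16!/(2^{8}·8!) = 2027025 labelled perfect matchings.
For each such perfect matching H, let X_H = 1 if all 8 edges of H are present in G. Then P[X_H = 1] = p^{8} = (3/8)^{8} = 6561/16777216.
By linearity: E[X] = Σ_H E[X_H] = 2027025 · p^{8} = 2027025 · 6561/16777216 = 13299311025/16777216.
Numerically: E[X] ≈ 792.7.

E[X] = 2027025 · (3/8)^{8} = 13299311025/16777216 ≈ 792.7.


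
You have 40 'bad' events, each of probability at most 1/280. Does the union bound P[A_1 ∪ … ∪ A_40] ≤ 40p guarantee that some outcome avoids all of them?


Union bound: P[∪_{i=1}^{40} A_i] ≤ Σ_i P[A_i] ≤ 40·p = 40·(1/280) = 1/7.
Numerically: 1/7 ≈ 0.14286.
Is 1/7 < 1? YES.
Since P[∪ A_i] ≤ 1/7 < 1, the complement has P[∩ A_i^c] ≥ 1 − 1/7 = 6/7 > 0, so some outcome avoids every A_i.

40·p = 1/7 ≈ 0.14286; existence CERTIFIED by the union bound.


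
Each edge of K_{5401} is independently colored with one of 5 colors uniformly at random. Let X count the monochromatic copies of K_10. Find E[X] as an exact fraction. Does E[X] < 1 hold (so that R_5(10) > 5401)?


E[X] = C(5401, 10) · 5^{1 − 45} = 5772423232412011351582235732760 · 5^{−44} = 5772423232412011351582235732760/5684341886080801486968994140625.
As a reduced fraction: E[X] = 1154484646482402270316447146552/1136868377216160297393798828125 ≈ 1.0155.
Is E[X] < 1? NO.
Since E[X] ≥ 1, the first-moment bound is inconclusive at n = 5401; it does NOT by itself certify R_5(10) > 5401.

E[X] = 1154484646482402270316447146552/1136868377216160297393798828125 ≈ 1.0155; E[X] ≥ 1; first-moment method inconclusive here.


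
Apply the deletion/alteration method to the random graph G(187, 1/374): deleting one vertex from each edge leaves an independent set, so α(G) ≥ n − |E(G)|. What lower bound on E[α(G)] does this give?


E[|E(G)|] = C(187, 2)·p = 17391 · (1/374) = 93/2.
E[α(G)] ≥ n − E[|E(G)|] = 187 − 93/2 = 281/2.
Numerically: ≈ 140.5000.
(This is only a lower bound; the true E[α(G)] may be larger.)

E[α(G)] ≥ 281/2 ≈ 140.5000.


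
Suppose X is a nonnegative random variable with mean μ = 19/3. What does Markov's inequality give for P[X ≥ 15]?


μ = E[X] = 19/3, a = 15.
Markov: P[X ≥ 15] ≤ μ/a = (19/3)/15 = 19/45.
Numerically: ≈ 0.42222.
(Since a = 15 > μ = 6.33333, the bound 19/45 is < 1 and informative.)

P[X ≥ 15] ≤ 19/45 ≈ 0.42222.


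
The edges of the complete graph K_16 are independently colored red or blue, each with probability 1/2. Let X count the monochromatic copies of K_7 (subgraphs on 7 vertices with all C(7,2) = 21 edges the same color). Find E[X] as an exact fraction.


Let X = Σ_S X_S over the C(16, 7) = 11440 subsets S of size 7, where X_S = 1 if the K_7 on S is monochromatic.
For a fixed S, the K_7 on S has C(7, 2) = 21 edges. P[all 21 edges red] = (1/2)^21, and likewise for blue, so P[monochromatic] = 2·(1/2)^21 = 2^{1 − 21} = 1/1048576.
Summing: E[X] = C(16, 7) · 2^{1 − 21} = 11440 · 1/1048576 = 715/65536.
Numerically: E[X] ≈ 0.01091.

E[X] = C(16,7)·2^(1−C(7,2)) = 715/65536 ≈ 0.01091.


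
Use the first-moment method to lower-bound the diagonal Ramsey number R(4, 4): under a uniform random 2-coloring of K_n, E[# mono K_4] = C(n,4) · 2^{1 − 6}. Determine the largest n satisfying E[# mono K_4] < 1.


We need C(n, 4) · 2^{1 − 6} < 1, i.e. C(n, 4) < 2^{6 − 1} = 32.
Check values of n near the boundary:
  n = 4: C(4, 4) = 1; 1 < 32? YES
  n = 5: C(5, 4) = 5; 5 < 32? YES
  n = 6: C(6, 4) = 15; 15 < 32? YES
  n = 7: C(7, 4) = 35; 35 < 32? NO
The largest n with C(n, 4) < 32 is n = 6 (where E[X] = 15/32 ≈ 0.469). Hence R(4, 4) > 6, i.e. R(4, 4) ≥ 7.

Largest n = 6; hence R(4, 4) > 6.


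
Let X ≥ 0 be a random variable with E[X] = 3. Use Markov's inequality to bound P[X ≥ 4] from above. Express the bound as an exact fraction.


μ = E[X] = 3, a = 4.
Markov: P[X ≥ 4] ≤ μ/a = (3)/4 = 3/4.
Numerically: ≈ 0.75000.
(Since a = 4 > μ = 3.00000, the bound 3/4 is < 1 and informative.)

P[X ≥ 4] ≤ 3/4 ≈ 0.75000.


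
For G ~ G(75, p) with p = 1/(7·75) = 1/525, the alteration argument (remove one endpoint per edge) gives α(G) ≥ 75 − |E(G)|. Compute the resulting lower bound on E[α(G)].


E[|E(G)|] = C(75, 2)·p = 2775 · (1/525) = 37/7.
E[α(G)] ≥ n − E[|E(G)|] = 75 − 37/7 = 488/7.
Numerically: ≈ 69.714.
(This is only a lower bound; the true E[α(G)] may be larger.)

E[α(G)] ≥ 488/7 ≈ 69.714.


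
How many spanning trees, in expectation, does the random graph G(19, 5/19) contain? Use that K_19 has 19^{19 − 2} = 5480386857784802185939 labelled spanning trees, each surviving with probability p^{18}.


K_19 has 19^{19 − 2} = 5480386857784802185939 labelled spanning trees.
For each such spanning tree H, let X_H = 1 if all 18 edges of H are present in G. Then P[X_H = 1] = p^{18} = (5/19)^{18} = 3814697265625/104127350297911241532841.
By linearity of expectation: E[X] = Σ_H E[X_H] = 5480386857784802185939 · p^{18} = 5480386857784802185939 · 3814697265625/104127350297911241532841 = 3814697265625/19.
Numerically: E[X] ≈ 2.0077e+11.

E[X] = 5480386857784802185939 · (5/19)^{18} = 3814697265625/19 ≈ 2.0077e+11.


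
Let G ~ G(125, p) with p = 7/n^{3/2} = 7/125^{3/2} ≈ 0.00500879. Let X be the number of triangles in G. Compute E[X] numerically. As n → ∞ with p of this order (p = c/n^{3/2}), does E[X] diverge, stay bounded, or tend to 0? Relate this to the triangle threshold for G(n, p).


Number of potential triangles: C(125, 3) = 317750.
Each occurs with probability p³ ≈ (0.00500879)³ ≈ 1.25660580e-07.
By linearity: E[X] = C(125, 3)·p³ ≈ 317750 · 1.25660580e-07 ≈ 0.039929.
Since α = 3/2 > 1, p = c/n^{3/2} = o(1/n) is below the triangle threshold p ~ 1/n. Asymptotically E[X] ~ (c³/6)·n^{3(1−α)} = (7³/6)·n^{-1.5} → 0, so by Markov's inequality G has no triangles w.h.p.

E[X] ≈ 0.039929; in regime p = Θ(1/n^{3/2}) E[X] tends to 0 (below the triangle threshold p ~ 1/n).


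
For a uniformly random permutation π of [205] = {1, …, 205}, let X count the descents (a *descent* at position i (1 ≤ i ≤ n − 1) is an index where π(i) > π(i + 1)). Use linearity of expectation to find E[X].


Write X = Σ X_I over i = 1, …, 204, with X_I the indicator of one descent.
There are 204 indicators.
For each fixed i, the pair (π(i), π(i+1)) is a uniformly random ordered pair of distinct values from {1, …, 205}; by symmetry P[π(i) > π(i+1)] = 1/2.
By linearity: E[X] = 204 · (1/2) = (205 − 1) · (1/2) = 102 ≈ 102.000000.

E[X] = 102 = 102.000000.


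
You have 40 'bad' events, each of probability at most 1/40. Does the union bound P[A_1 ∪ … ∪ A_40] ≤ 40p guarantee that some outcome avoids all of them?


Union bound: P[∪_{i=1}^{40} A_i] ≤ Σ_i P[A_i] ≤ 40·p = 40·(1/40) = 1.
Numerically: 1 ≈ 1.0000000.
Is 1 < 1? NO.
Since the bound 1 is ≥ 1, the union bound is uninformative here; it does NOT by itself certify existence.

40·p = 1 ≈ 1.0000000; existence NOT certified by the union bound.


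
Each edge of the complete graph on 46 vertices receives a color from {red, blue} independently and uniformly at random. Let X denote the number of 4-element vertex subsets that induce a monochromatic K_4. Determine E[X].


Let X = Σ_S X_S over the C(46, 4) = 163185 subsets S of size 4, where X_S = 1 if the K_4 on S is monochromatic.
For a fixed S, the K_4 on S has C(4, 2) = 6 edges. P[all 6 edges red] = (1/2)^6, and likewise for blue, so P[monochromatic] = 2·(1/2)^6 = 2^{1 − 6} = 1/32.
By linearity of expectation: E[X] = C(46, 4) · 2^{1 − 6} = 163185 · 1/32 = 163185/32.
Numerically: E[X] ≈ 5099.53125.

E[X] = C(46,4)·2^(1−C(4,2)) = 163185/32 ≈ 5099.53125.


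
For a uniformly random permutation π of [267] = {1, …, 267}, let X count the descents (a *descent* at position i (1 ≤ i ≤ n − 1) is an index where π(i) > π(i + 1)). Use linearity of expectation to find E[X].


Write X = Σ X_I over i = 1, …, 266, with X_I the indicator of one descent.
There are 266 indicators.
For each fixed i, the pair (π(i), π(i+1)) is a uniformly random ordered pair of distinct values from {1, …, 267}; by symmetry P[π(i) > π(i+1)] = 1/2.
By linearity: E[X] = 266 · (1/2) = (267 − 1) · (1/2) = 133 ≈ 133.000000.

E[X] = 133 = 133.000000.


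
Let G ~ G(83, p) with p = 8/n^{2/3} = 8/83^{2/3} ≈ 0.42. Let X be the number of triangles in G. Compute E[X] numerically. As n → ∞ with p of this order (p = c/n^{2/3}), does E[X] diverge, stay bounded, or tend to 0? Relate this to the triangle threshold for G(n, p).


Number of potential triangles: C(83, 3) = 91881.
Each occurs with probability p³ ≈ (0.42)³ ≈ 7.43214e-02.
By linearity: E[X] = C(83, 3)·p³ ≈ 91881 · 7.43214e-02 ≈ 6828.723.
Since α = 2/3 < 1, p = c/n^{2/3} ≫ 1/n is above the triangle threshold p ~ 1/n. Asymptotically E[X] ~ (c³/6)·n^{3(1−α)} = (8³/6)·n^{1} → ∞; triangles are abundant w.h.p.

E[X] ≈ 6828.723; in regime p = Θ(1/n^{2/3}) E[X] diverges (above the triangle threshold p ~ 1/n).


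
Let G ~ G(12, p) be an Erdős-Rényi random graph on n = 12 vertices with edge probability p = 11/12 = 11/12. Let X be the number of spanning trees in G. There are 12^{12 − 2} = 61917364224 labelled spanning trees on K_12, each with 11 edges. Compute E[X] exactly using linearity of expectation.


K_12 has 12^{12 − 2} = 61917364224 labelled spanning trees.
For each such spanning tree H, let X_H = 1 if all 11 edges of H are present in G. Then P[X_H = 1] = p^{11} = (11/12)^{11} = 285311670611/743008370688.
Summing the indicators: E[X] = Σ_H E[X_H] = 61917364224 · p^{11} = 61917364224 · 285311670611/743008370688 = 285311670611/12.
Numerically: E[X] ≈ 2.3776e+10.

E[X] = 61917364224 · (11/12)^{11} = 285311670611/12 ≈ 2.3776e+10.


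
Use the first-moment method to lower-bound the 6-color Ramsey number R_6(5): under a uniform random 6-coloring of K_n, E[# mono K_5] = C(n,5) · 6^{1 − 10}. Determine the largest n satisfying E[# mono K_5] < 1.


We need C(n, 5) · 6^{1 − 10} < 1, i.e. C(n, 5) < 6^{10 − 1} = 10077696.
Check values of n near the boundary:
  n = 62: C(62, 5) = 6471002; 6471002 < 10077696? YES
  n = 63: C(63, 5) = 7028847; 7028847 < 10077696? YES
  n = 64: C(64, 5) = 7624512; 7624512 < 10077696? YES
  n = 65: C(65, 5) = 8259888; 8259888 < 10077696? YES
  n = 66: C(66, 5) = 8936928; 8936928 < 10077696? YES
  n = 67: C(67, 5) = 9657648; 9657648 < 10077696? YES
  n = 68: C(68, 5) = 10424128; 10424128 < 10077696? NO
The largest n with C(n, 5) < 10077696 is n = 67 (where E[X] = 67067/69984 ≈ 0.958319). Hence R_6(5) > 67, i.e. R_6(5) ≥ 68.

Largest n = 67; hence R_6(5) > 67.


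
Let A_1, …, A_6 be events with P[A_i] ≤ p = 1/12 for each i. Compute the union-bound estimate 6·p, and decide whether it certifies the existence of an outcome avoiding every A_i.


Union bound: P[∪_{i=1}^{6} A_i] ≤ Σ_i P[A_i] ≤ 6·p = 6·(1/12) = 1/2.
Numerically: 1/2 ≈ 0.5000000.
Is 1/2 < 1? YES.
Since P[∪ A_i] ≤ 1/2 < 1, the complement has P[∩ A_i^c] ≥ 1 − 1/2 = 1/2 > 0, so some outcome avoids every A_i.

6·p = 1/2 ≈ 0.5000000; existence CERTIFIED by the union bound.


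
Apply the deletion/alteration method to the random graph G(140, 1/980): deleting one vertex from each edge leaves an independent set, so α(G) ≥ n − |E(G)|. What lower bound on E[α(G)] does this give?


E[|E(G)|] = C(140, 2)·p = 9730 · (1/980) = 139/14.
E[α(G)] ≥ n − E[|E(G)|] = 140 − 139/14 = 1821/14.
Numerically: ≈ 130.0714.
(This is only a lower bound; the true E[α(G)] may be larger.)

E[α(G)] ≥ 1821/14 ≈ 130.0714.


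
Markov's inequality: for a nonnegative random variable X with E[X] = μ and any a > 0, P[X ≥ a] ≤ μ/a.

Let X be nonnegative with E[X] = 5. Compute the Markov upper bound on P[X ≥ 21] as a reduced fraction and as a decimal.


μ = E[X] = 5, a = 21.
Markov: P[X ≥ 21] ≤ μ/a = (5)/21 = 5/21.
Numerically: ≈ 0.2381.
(Since a = 21 > μ = 5.0000, the bound 5/21 is < 1 and informative.)

P[X ≥ 21] ≤ 5/21 ≈ 0.2381.


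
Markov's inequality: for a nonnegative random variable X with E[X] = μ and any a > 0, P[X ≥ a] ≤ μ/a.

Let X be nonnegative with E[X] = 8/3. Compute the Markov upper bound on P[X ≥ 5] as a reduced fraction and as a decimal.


μ = E[X] = 8/3, a = 5.
Markov: P[X ≥ 5] ≤ μ/a = (8/3)/5 = 8/15.
Numerically: ≈ 0.5333.
(Since a = 5 > μ = 2.6667, the bound 8/15 is < 1 and informative.)

P[X ≥ 5] ≤ 8/15 ≈ 0.5333.


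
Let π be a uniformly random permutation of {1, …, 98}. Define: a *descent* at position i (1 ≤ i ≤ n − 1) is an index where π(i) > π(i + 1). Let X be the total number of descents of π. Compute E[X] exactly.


Write X = Σ X_I over i = 1, …, 97, with X_I the indicator of one descent.
There are 97 indicators.
For each fixed i, the pair (π(i), π(i+1)) is a uniformly random ordered pair of distinct values from {1, …, 98}; by symmetry P[π(i) > π(i+1)] = 1/2.
By linearity: E[X] = 97 · (1/2) = (98 − 1) · (1/2) = 97/2 ≈ 48.500.

E[X] = 97/2 = 48.500.


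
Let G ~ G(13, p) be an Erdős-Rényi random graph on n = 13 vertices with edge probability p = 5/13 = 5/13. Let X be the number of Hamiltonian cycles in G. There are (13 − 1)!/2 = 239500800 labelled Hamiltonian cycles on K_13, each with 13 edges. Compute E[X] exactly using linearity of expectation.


K_13 has (13 − 1)!/2 = 239500800 labelled Hamiltonian cycles.
For each such Hamiltonian cycle H, let X_H = 1 if all 13 edges of H are present in G. Then P[X_H = 1] = p^{13} = (5/13)^{13} = 1220703125/302875106592253.
By linearity: E[X] = Σ_H E[X_H] = 239500800 · p^{13} = 239500800 · 1220703125/302875106592253 = 292359375000000000/302875106592253.
Numerically: E[X] ≈ 965.

E[X] = 239500800 · (5/13)^{13} = 292359375000000000/302875106592253 ≈ 965.


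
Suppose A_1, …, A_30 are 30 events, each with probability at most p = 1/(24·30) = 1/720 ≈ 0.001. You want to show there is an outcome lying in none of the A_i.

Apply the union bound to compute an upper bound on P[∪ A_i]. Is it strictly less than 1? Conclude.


Union bound: P[∪_{i=1}^{30} A_i] ≤ Σ_i P[A_i] ≤ 30·p = 30·(1/720) = 1/24.
Numerically: 1/24 ≈ 0.042.
Is 1/24 < 1? YES.
Since P[∪ A_i] ≤ 1/24 < 1, the complement has P[∩ A_i^c] ≥ 1 − 1/24 = 23/24 > 0, so some outcome avoids every A_i.

30·p = 1/24 ≈ 0.042; existence CERTIFIED by the union bound.


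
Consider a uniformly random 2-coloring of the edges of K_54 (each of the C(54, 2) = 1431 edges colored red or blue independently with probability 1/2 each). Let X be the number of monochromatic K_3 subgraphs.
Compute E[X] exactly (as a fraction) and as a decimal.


Let X = Σ_S X_S over the C(54, 3) = 24804 subsets S of size 3, where X_S = 1 if the K_3 on S is monochromatic.
For a fixed S, the K_3 on S has C(3, 2) = 3 edges. P[all 3 edges red] = (1/2)^3, and likewise for blue, so P[monochromatic] = 2·(1/2)^3 = 2^{1 − 3} = 1/4.
Summing: E[X] = C(54, 3) · 2^{1 − 3} = 24804 · 1/4 = 6201.
Numerically: E[X] ≈ 6201.00000.

E[X] = C(54,3)·2^(1−C(3,2)) = 6201 ≈ 6201.00000.


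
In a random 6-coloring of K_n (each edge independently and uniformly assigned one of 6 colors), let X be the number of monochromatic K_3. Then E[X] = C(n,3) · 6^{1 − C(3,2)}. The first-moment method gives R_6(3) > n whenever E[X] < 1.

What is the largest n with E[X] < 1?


We need C(n, 3) · 6^{1 − 3} < 1, i.e. C(n, 3) < 6^{3 − 1} = 36.
Check values of n near the boundary:
  n = 5: C(5, 3) = 10; 10 < 36? YES
  n = 6: C(6, 3) = 20; 20 < 36? YES
  n = 7: C(7, 3) = 35; 35 < 36? YES
  n = 8: C(8, 3) = 56; 56 < 36? NO
  n = 9: C(9, 3) = 84; 84 < 36? NO
The largest n with C(n, 3) < 36 is n = 7 (where E[X] = 35/36 ≈ 0.972222). Hence R_6(3) > 7, i.e. R_6(3) ≥ 8.

Largest n = 7; hence R_6(3) > 7.


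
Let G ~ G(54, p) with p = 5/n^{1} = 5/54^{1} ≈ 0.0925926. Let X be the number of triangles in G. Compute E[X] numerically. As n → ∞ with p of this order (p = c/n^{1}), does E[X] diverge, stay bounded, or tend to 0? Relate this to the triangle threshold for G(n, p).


Number of potential triangles: C(54, 3) = 24804.
Each occurs with probability p³ ≈ (0.0925926)³ ≈ 7.93832241e-04.
By linearity: E[X] = C(54, 3)·p³ ≈ 24804 · 7.93832241e-04 ≈ 19.690215.
Here α = 1, so p = 5/n is exactly at the triangle threshold p ~ 1/n. Asymptotically E[X] → c³/6 = 5³/6 = 125/6 ≈ 20.833333, a bounded constant. In this regime the triangle count is asymptotically Poisson(c³/6).

E[X] ≈ 19.690215; in regime p = Θ(1/n^{1}) E[X] stays bounded (at the triangle threshold p ~ 1/n).


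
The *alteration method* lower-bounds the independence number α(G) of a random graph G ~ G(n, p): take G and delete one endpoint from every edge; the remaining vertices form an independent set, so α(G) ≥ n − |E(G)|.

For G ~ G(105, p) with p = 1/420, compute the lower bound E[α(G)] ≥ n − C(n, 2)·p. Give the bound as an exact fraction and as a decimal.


E[|E(G)|] = C(105, 2)·p = 5460 · (1/420) = 13.
E[α(G)] ≥ n − E[|E(G)|] = 105 − 13 = 92.
Numerically: ≈ 92.00000.
(This is only a lower bound; the true E[α(G)] may be larger.)

E[α(G)] ≥ 92 ≈ 92.00000.


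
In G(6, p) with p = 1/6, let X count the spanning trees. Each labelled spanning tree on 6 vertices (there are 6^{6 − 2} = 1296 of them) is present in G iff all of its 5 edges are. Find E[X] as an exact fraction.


K_6 has 6^{6 − 2} = 1296 labelled spanning trees.
For each such spanning tree H, let X_H = 1 if all 5 edges of H are present in G. Then P[X_H = 1] = p^{5} = (1/6)^{5} = 1/7776.
Summing the indicators: E[X] = Σ_H E[X_H] = 1296 · p^{5} = 1296 · 1/7776 = 1/6.
Numerically: E[X] ≈ 0.16667.

E[X] = 1296 · (1/6)^{5} = 1/6 ≈ 0.16667.


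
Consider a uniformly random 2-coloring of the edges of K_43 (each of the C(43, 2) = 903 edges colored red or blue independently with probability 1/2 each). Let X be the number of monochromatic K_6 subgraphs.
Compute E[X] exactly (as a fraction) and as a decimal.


Let X = Σ_S X_S over the C(43, 6) = 6096454 subsets S of size 6, where X_S = 1 if the K_6 on S is monochromatic.
For a fixed S, the K_6 on S has C(6, 2) = 15 edges. P[all 15 edges red] = (1/2)^15, and likewise for blue, so P[monochromatic] = 2·(1/2)^15 = 2^{1 − 15} = 1/16384.
By linearity: E[X] = C(43, 6) · 2^{1 − 15} = 6096454 · 1/16384 = 3048227/8192.
Numerically: E[X] ≈ 372.09802.

E[X] = C(43,6)·2^(1−C(6,2)) = 3048227/8192 ≈ 372.09802.


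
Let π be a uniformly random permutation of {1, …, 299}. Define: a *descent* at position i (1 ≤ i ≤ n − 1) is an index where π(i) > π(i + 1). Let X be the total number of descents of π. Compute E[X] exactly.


Write X = Σ X_I over i = 1, …, 298, with X_I the indicator of one descent.
There are 298 indicators.
For each fixed i, the pair (π(i), π(i+1)) is a uniformly random ordered pair of distinct values from {1, …, 299}; by symmetry P[π(i) > π(i+1)] = 1/2.
By linearity: E[X] = 298 · (1/2) = (299 − 1) · (1/2) = 149 ≈ 149.0000.

E[X] = 149 = 149.0000.


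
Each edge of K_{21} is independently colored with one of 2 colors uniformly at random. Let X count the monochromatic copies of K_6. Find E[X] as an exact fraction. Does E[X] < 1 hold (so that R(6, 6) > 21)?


E[X] = C(21, 6) · 2^{1 − 15} = 54264 · 2^{−14} = 54264/16384.
As a reduced fraction: E[X] = 6783/2048 ≈ 3.312.
Is E[X] < 1? NO.
Since E[X] ≥ 1, the first-moment bound is inconclusive at n = 21; it does NOT by itself certify R(6, 6) > 21.

E[X] = 6783/2048 ≈ 3.312; E[X] ≥ 1; first-moment method inconclusive here.


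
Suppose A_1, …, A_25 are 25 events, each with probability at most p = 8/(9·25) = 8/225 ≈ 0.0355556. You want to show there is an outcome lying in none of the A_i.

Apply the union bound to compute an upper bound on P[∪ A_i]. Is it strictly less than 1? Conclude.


Union bound: P[∪_{i=1}^{25} A_i] ≤ Σ_i P[A_i] ≤ 25·p = 25·(8/225) = 8/9.
Numerically: 8/9 ≈ 0.8888889.
Is 8/9 < 1? YES.
Since P[∪ A_i] ≤ 8/9 < 1, the complement has P[∩ A_i^c] ≥ 1 − 8/9 = 1/9 > 0, so some outcome avoids every A_i.

25·p = 8/9 ≈ 0.8888889; existence CERTIFIED by the union bound.


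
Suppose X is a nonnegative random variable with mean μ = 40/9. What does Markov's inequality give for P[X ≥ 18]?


μ = E[X] = 40/9, a = 18.
Markov: P[X ≥ 18] ≤ μ/a = (40/9)/18 = 20/81.
Numerically: ≈ 0.2469.
(Since a = 18 > μ = 4.4444, the bound 20/81 is < 1 and informative.)

P[X ≥ 18] ≤ 20/81 ≈ 0.2469.


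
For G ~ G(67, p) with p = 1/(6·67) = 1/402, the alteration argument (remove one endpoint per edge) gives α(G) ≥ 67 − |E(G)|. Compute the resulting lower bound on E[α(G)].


E[|E(G)|] = C(67, 2)·p = 2211 · (1/402) = 11/2.
E[α(G)] ≥ n − E[|E(G)|] = 67 − 11/2 = 123/2.
Numerically: ≈ 61.500000.
(This is only a lower bound; the true E[α(G)] may be larger.)

E[α(G)] ≥ 123/2 ≈ 61.500000.


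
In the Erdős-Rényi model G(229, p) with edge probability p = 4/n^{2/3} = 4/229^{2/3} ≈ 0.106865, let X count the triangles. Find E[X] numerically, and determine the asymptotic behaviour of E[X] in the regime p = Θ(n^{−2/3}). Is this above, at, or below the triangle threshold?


Number of potential triangles: C(229, 3) = 1975354.
Each occurs with probability p³ ≈ (0.106865)³ ≈ 1.22041914e-03.
By linearity: E[X] = C(229, 3)·p³ ≈ 1975354 · 1.22041914e-03 ≈ 2410.759825.
Since α = 2/3 < 1, p = c/n^{2/3} ≫ 1/n is above the triangle threshold p ~ 1/n. Asymptotically E[X] ~ (c³/6)·n^{3(1−α)} = (4³/6)·n^{1} → ∞; triangles are abundant w.h.p.

E[X] ≈ 2410.759825; in regime p = Θ(1/n^{2/3}) E[X] diverges (above the triangle threshold p ~ 1/n).


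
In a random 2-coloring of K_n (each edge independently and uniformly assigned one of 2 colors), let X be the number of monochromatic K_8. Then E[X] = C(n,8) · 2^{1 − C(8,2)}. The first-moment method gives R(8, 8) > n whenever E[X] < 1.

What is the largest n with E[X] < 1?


We need C(n, 8) · 2^{1 − 28} < 1, i.e. C(n, 8) < 2^{28 − 1} = 134217728.
Check values of n near the boundary:
  n = 39: C(39, 8) = 61523748; 61523748 < 134217728? YES
  n = 40: C(40, 8) = 76904685; 76904685 < 134217728? YES
  n = 41: C(41, 8) = 95548245; 95548245 < 134217728? YES
  n = 42: C(42, 8) = 118030185; 118030185 < 134217728? YES
  n = 43: C(43, 8) = 145008513; 145008513 < 134217728? NO
The largest n with C(n, 8) < 134217728 is n = 42 (where E[X] = 118030185/134217728 ≈ 0.87939). Hence R(8, 8) > 42, i.e. R(8, 8) ≥ 43.

Largest n = 42; hence R(8, 8) > 42.


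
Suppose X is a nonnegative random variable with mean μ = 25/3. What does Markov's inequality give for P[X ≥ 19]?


μ = E[X] = 25/3, a = 19.
Markov: P[X ≥ 19] ≤ μ/a = (25/3)/19 = 25/57.
Numerically: ≈ 0.43860.
(Since a = 19 > μ = 8.33333, the bound 25/57 is < 1 and informative.)

P[X ≥ 19] ≤ 25/57 ≈ 0.43860.


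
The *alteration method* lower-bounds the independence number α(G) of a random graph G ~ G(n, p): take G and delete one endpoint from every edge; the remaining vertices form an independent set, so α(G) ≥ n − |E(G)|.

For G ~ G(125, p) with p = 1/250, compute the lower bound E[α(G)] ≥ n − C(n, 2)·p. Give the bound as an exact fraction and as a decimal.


E[|E(G)|] = C(125, 2)·p = 7750 · (1/250) = 31.
E[α(G)] ≥ n − E[|E(G)|] = 125 − 31 = 94.
Numerically: ≈ 94.000000.
(This is only a lower bound; the true E[α(G)] may be larger.)

E[α(G)] ≥ 94 ≈ 94.000000.


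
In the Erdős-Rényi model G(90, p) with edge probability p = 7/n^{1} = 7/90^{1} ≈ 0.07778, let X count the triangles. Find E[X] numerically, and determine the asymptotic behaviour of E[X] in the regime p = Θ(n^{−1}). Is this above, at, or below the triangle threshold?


Number of potential triangles: C(90, 3) = 117480.
Each occurs with probability p³ ≈ (0.07778)³ ≈ 4.705075e-04.
By linearity: E[X] = C(90, 3)·p³ ≈ 117480 · 4.705075e-04 ≈ 55.2752.
Here α = 1, so p = 7/n is exactly at the triangle threshold p ~ 1/n. Asymptotically E[X] → c³/6 = 7³/6 = 343/6 ≈ 57.1667, a bounded constant. In this regime the triangle count is asymptotically Poisson(c³/6).

E[X] ≈ 55.2752; in regime p = Θ(1/n^{1}) E[X] stays bounded (at the triangle threshold p ~ 1/n).


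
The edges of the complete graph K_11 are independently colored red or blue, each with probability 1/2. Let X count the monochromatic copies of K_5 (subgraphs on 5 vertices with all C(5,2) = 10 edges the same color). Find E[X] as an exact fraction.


Let X = Σ_S X_S over the C(11, 5) = 462 subsets S of size 5, where X_S = 1 if the K_5 on S is monochromatic.
For a fixed S, the K_5 on S has C(5, 2) = 10 edges. P[all 10 edges red] = (1/2)^10, and likewise for blue, so P[monochromatic] = 2·(1/2)^10 = 2^{1 − 10} = 1/512.
By linearity: E[X] = C(11, 5) · 2^{1 − 10} = 462 · 1/512 = 231/256.
Numerically: E[X] ≈ 0.9023.

E[X] = C(11,5)·2^(1−C(5,2)) = 231/256 ≈ 0.9023.


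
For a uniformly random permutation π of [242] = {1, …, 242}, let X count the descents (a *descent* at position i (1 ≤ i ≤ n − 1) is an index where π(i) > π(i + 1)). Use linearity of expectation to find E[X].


Write X = Σ X_I over i = 1, …, 241, with X_I the indicator of one descent.
There are 241 indicators.
For each fixed i, the pair (π(i), π(i+1)) is a uniformly random ordered pair of distinct values from {1, …, 242}; by symmetry P[π(i) > π(i+1)] = 1/2.
By linearity: E[X] = 241 · (1/2) = (242 − 1) · (1/2) = 241/2 ≈ 120.5000.

E[X] = 241/2 = 120.5000.


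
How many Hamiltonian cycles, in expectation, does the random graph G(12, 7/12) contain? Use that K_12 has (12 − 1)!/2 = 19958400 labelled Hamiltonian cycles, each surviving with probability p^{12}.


K_12 has (12 − 1)!/2 = 19958400 labelled Hamiltonian cycles.
For each such Hamiltonian cycle H, let X_H = 1 if all 12 edges of H are present in G. Then P[X_H = 1] = p^{12} = (7/12)^{12} = 13841287201/8916100448256.
By linearity of expectation: E[X] = Σ_H E[X_H] = 19958400 · p^{12} = 19958400 · 13841287201/8916100448256 = 26644477861925/859963392.
Numerically: E[X] ≈ 3.1e+04.

E[X] = 19958400 · (7/12)^{12} = 26644477861925/859963392 ≈ 3.1e+04.


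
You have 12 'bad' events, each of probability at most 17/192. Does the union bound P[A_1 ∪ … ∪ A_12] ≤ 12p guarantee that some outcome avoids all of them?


Union bound: P[∪_{i=1}^{12} A_i] ≤ Σ_i P[A_i] ≤ 12·p = 12·(17/192) = 17/16.
Numerically: 17/16 ≈ 1.062.
Is 17/16 < 1? NO.
Since the bound 17/16 is ≥ 1, the union bound is uninformative here; it does NOT by itself certify existence.

12·p = 17/16 ≈ 1.062; existence NOT certified by the union bound.


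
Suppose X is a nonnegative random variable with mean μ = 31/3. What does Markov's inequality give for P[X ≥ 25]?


μ = E[X] = 31/3, a = 25.
Markov: P[X ≥ 25] ≤ μ/a = (31/3)/25 = 31/75.
Numerically: ≈ 0.413333.
(Since a = 25 > μ = 10.333333, the bound 31/75 is < 1 and informative.)

P[X ≥ 25] ≤ 31/75 ≈ 0.413333.
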